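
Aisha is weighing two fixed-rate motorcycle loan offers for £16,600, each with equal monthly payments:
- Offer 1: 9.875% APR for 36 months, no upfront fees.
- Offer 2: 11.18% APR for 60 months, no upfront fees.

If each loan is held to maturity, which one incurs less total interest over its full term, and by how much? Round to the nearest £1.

Offer 1 by £2,497

Offer 1: at 9.875% the monthly rate is 0.0082292, so the payment is 16,600 × 0.0082292 / (1 − 1.0082292^−36) = £534.66.
Total interest on Offer 1 = 36 × £534.66 − £16,600 = £2,647.76.
Offer 2: monthly rate = 11.18%/12 = 0.0093167; payment = 16,600 × 0.0093167 / (1 − (1+0.0093167)^−60) = £362.42.
Total interest on Offer 2 = 60 × £362.42 − £16,600 = £5,145.20.
Offer 1 is lower by £2,497.44.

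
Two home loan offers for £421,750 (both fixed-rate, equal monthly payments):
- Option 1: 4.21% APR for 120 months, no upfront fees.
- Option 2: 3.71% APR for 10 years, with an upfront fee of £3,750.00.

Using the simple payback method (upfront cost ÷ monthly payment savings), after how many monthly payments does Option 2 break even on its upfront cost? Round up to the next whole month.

Option 1: monthly rate = 4.21%/12 = 0.0035083; payment = 421,750 × 0.0035083 / (1 − (1+0.0035083)^−120) = £4,312.23.
Option 2: at 3.71% the monthly rate is 0.0030917, so the payment is 421,750 × 0.0030917 / (1 − 1.0030917^−120) = £4,212.13.
Monthly savings = £4,312.23 − £4,212.13 = £100.10.
Break-even = £3,750.00 / £100.10 = 37.46 → 38 months.

38 months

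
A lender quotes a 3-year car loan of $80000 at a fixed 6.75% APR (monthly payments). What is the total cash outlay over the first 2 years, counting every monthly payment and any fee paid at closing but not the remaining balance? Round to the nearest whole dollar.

$59,065

Monthly rate = 6.75%/12 = 0.0056250; payment = 80,000 × 0.0056250 / (1 − (1+0.0056250)^−36) = $2,461.03.
Total outlay = 24 × $2,461.03 = $59,064.72.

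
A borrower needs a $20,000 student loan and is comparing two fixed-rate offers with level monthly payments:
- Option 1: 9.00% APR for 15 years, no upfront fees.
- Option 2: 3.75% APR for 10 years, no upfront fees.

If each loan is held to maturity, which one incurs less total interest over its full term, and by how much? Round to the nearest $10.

Option 2 by $12,500

Option 1: monthly rate = 9%/12 = 0.0075000; payment = 20,000 × 0.0075000 / (1 − (1+0.0075000)^−180) = $202.85.
Total interest on Option 1 = 180 × $202.85 − $20,000 = $16,513.00.
Option 2: monthly rate = 3.75%/12 = 0.0031250; payment = 20,000 × 0.0031250 / (1 − (1+0.0031250)^−120) = $200.12.
Total interest on Option 2 = 120 × $200.12 − $20,000 = $4,014.40.
Option 2 is lower by $12,498.60.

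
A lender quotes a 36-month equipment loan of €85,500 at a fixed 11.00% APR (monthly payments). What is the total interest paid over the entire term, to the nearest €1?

€15,270

Monthly rate = 11%/12 = 0.0091667; payment = 85,500 × 0.0091667 / (1 − (1+0.0091667)^−36) = €2,799.16.
Total paid = 36 × €2,799.16 = €100,769.76; interest = €100,769.76 − €85,500 = €15,269.76.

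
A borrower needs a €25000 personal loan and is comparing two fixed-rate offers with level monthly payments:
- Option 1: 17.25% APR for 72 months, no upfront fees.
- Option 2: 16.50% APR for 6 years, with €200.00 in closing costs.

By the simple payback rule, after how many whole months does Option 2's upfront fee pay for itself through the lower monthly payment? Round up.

20 months

Option 1: at 17.25% the monthly rate is 0.0143750, so the payment is 25,000 × 0.0143750 / (1 − 1.0143750^−72) = €559.65.
Option 2: monthly rate = 16.5%/12 = 0.0137500; payment = 25,000 × 0.0137500 / (1 − (1+0.0137500)^−72) = €549.20.
Monthly savings = €559.65 − €549.20 = €10.45.
Break-even = €200.00 / €10.45 = 19.14 → 20 months.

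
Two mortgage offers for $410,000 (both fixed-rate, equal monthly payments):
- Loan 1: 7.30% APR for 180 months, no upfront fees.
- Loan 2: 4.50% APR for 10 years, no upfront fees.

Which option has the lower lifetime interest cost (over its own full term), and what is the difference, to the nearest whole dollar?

Loan 2 by $165,874

Loan 1: monthly rate = 7.3%/12 = 0.0060833; payment = 410,000 × 0.0060833 / (1 − (1+0.0060833)^−180) = $3,754.30.
Total interest on Loan 1 = 180 × $3,754.30 − $410,000 = $265,774.00.
Loan 2: at 4.50% the monthly rate is 0.0037500, so the payment is 410,000 × 0.0037500 / (1 − 1.0037500^−120) = $4,249.17.
Total interest on Loan 2 = 120 × $4,249.17 − $410,000 = $99,900.40.
Loan 2 is lower by $165,873.60.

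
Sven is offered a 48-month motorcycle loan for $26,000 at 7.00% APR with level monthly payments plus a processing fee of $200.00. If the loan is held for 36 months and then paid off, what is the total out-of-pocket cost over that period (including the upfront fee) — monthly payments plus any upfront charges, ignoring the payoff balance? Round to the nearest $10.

Monthly rate = 7%/12 = 0.0058333; payment = 26,000 × 0.0058333 / (1 − (1+0.0058333)^−48) = $622.60.
Total outlay = 36 × $622.60 + $200.00 = $22,613.60.

$22,610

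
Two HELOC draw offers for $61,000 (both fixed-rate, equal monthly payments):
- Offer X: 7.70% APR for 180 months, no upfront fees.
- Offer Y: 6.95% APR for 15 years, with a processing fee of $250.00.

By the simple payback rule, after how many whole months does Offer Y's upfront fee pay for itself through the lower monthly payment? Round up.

10 months

Offer X: at 7.70% the monthly rate is 0.0064167, so the payment is 61,000 × 0.0064167 / (1 − 1.0064167^−180) = $572.43.
Offer Y: at 6.95% the monthly rate is 0.0057917, so the payment is 61,000 × 0.0057917 / (1 − 1.0057917^−180) = $546.58.
Monthly savings = $572.43 − $546.58 = $25.85.
Break-even = $250.00 / $25.85 = 9.67 → 10 months.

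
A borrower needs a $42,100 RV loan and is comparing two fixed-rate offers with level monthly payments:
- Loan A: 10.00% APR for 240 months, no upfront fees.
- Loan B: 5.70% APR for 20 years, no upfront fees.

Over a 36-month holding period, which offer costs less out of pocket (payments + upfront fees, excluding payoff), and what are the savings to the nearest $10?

Loan A: monthly rate = 10%/12 = 0.0083333; payment = 42,100 × 0.0083333 / (1 − (1+0.0083333)^−240) = $406.27.
Loan B: at 5.70% the monthly rate is 0.0047500, so the payment is 42,100 × 0.0047500 / (1 − 1.0047500^−240) = $294.38.
Over 36 months: Loan A costs 36 × $406.27 = $14,625.72; Loan B costs 36 × $294.38 = $10,597.68.
Loan B is cheaper by $14,625.72 − $10,597.68 = $4,028.04.

Loan B by $4,030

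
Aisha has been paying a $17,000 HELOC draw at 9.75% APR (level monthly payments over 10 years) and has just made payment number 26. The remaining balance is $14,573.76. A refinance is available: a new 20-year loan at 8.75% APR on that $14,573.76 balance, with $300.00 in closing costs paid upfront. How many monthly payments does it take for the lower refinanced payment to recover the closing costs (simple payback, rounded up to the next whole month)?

4 months

Current payment = 17,000 × 9.75%/12 / (1 − (1+0.0081250)^−120) = $222.31.
Refinanced payment = 14,573.76 × 0.0072917 / (1 − (1+0.0072917)^−240) = $128.79.
Monthly savings = $222.31 − $128.79 = $93.52.
Break-even = $300.00 / $93.52 = 3.21 → 4 months.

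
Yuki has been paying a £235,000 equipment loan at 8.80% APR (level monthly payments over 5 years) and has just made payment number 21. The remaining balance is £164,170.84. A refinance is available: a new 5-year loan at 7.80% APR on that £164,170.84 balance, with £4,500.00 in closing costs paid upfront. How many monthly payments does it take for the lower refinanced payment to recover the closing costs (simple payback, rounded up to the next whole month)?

Current payment = 235,000 × 8.8%/12 / (1 − (1+0.0073333)^−60) = £4,855.43.
Refinanced payment = 164,170.84 × 0.0065000 / (1 − (1+0.0065000)^−60) = £3,313.10.
Monthly savings = £4,855.43 − £3,313.10 = £1,542.33.
Break-even = £4,500.00 / £1,542.33 = 2.92 → 3 months.

3 months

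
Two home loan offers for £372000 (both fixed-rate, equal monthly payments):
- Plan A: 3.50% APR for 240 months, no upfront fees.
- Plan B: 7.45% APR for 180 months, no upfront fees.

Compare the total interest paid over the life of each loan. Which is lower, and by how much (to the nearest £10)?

Plan A by £101,040

Plan A: monthly rate = 3.5%/12 = 0.0029167; payment = 372,000 × 0.0029167 / (1 − (1+0.0029167)^−240) = £2,157.45.
Total interest on Plan A = 240 × £2,157.45 − £372,000 = £145,788.00.
Plan B: at 7.45% the monthly rate is 0.0062083, so the payment is 372,000 × 0.0062083 / (1 − 1.0062083^−180) = £3,437.92.
Total interest on Plan B = 180 × £3,437.92 − £372,000 = £246,825.60.
Plan A is lower by £101,037.60.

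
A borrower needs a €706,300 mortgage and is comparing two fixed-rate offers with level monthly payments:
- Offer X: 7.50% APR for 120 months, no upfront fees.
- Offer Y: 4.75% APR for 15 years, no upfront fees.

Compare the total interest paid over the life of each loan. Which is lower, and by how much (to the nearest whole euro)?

Offer X: at 7.50% the monthly rate is 0.0062500, so the payment is 706,300 × 0.0062500 / (1 − 1.0062500^−120) = €8,383.91.
Total interest on Offer X = 120 × €8,383.91 − €706,300 = €299,769.20.
Offer Y: monthly rate = 4.75%/12 = 0.0039583; payment = 706,300 × 0.0039583 / (1 − (1+0.0039583)^−180) = €5,493.83.
Total interest on Offer Y = 180 × €5,493.83 − €706,300 = €282,589.40.
Offer Y is lower by €17,179.80.

Offer Y by €17,180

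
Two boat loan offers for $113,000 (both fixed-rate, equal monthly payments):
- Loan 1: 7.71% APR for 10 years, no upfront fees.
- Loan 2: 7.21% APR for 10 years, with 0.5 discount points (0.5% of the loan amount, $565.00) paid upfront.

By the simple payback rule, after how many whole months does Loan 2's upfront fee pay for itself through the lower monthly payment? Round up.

20 months

Loan 1: at 7.71% the monthly rate is 0.0064250, so the payment is 113,000 × 0.0064250 / (1 − 1.0064250^−120) = $1,353.75.
Loan 2: monthly rate = 7.21%/12 = 0.0060083; payment = 113,000 × 0.0060083 / (1 − (1+0.0060083)^−120) = $1,324.29.
Monthly savings = $1,353.75 − $1,324.29 = $29.46.
Break-even = $565.00 / $29.46 = 19.18 → 20 months.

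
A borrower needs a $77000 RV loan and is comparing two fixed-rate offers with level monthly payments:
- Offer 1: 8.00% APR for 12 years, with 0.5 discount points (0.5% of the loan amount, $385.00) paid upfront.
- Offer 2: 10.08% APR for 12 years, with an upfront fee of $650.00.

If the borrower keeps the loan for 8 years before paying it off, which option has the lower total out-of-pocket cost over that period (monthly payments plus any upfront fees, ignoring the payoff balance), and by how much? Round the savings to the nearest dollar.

Offer 1 by $8,932

Offer 1: monthly rate = 8%/12 = 0.0066667; payment = 77,000 × 0.0066667 / (1 − (1+0.0066667)^−144) = $833.49.
Offer 2: monthly rate = 10.08%/12 = 0.0084000; payment = 77,000 × 0.0084000 / (1 − (1+0.0084000)^−144) = $923.77.
Over 96 months: Offer 1 costs 96 × $833.49 + $385.00 = $80,400.04; Offer 2 costs 96 × $923.77 + $650.00 = $89,331.92.
Offer 1 is cheaper by $89,331.92 − $80,400.04 = $8,931.88.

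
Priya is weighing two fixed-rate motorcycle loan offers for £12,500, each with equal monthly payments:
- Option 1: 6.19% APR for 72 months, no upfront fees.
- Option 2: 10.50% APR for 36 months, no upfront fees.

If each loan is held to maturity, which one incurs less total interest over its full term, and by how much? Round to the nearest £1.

Option 1: at 6.19% the monthly rate is 0.0051583, so the payment is 12,500 × 0.0051583 / (1 − 1.0051583^−72) = £208.28.
Total interest on Option 1 = 72 × £208.28 − £12,500 = £2,496.16.
Option 2: monthly rate = 10.5%/12 = 0.0087500; payment = 12,500 × 0.0087500 / (1 − (1+0.0087500)^−36) = £406.28.
Total interest on Option 2 = 36 × £406.28 − £12,500 = £2,126.08.
Option 2 is lower by £370.08.

Option 2 by £370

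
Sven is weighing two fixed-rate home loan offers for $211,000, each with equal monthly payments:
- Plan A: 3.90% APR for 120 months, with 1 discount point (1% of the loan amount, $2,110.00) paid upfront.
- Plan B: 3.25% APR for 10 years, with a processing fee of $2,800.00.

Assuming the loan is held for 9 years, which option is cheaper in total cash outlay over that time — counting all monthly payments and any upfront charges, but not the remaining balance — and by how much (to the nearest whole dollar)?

Plan A: monthly rate = 3.9%/12 = 0.0032500; payment = 211,000 × 0.0032500 / (1 − (1+0.0032500)^−120) = $2,126.26.
Plan B: at 3.25% the monthly rate is 0.0027083, so the payment is 211,000 × 0.0027083 / (1 − 1.0027083^−120) = $2,061.87.
Over 108 months: Plan A costs 108 × $2,126.26 + $2,110.00 = $231,746.08; Plan B costs 108 × $2,061.87 + $2,800.00 = $225,481.96.
Plan B is cheaper by $231,746.08 − $225,481.96 = $6,264.12.

Plan B by $6,264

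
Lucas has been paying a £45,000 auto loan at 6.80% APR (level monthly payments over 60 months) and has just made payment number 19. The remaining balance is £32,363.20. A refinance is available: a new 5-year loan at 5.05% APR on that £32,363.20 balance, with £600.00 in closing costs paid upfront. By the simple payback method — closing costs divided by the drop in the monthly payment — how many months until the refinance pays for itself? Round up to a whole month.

Current payment = 45,000 × 6.8%/12 / (1 − (1+0.0056667)^−60) = £886.81.
Refinanced payment = 32,363.20 × 0.0042083 / (1 − (1+0.0042083)^−60) = £611.48.
Monthly savings = £886.81 − £611.48 = £275.33.
Break-even = £600.00 / £275.33 = 2.18 → 3 months.

3 months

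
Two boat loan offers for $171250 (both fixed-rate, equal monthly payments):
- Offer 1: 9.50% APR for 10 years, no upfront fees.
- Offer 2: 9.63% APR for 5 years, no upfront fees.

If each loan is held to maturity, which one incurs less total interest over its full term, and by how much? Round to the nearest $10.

Offer 1: at 9.50% the monthly rate is 0.0079167, so the payment is 171,250 × 0.0079167 / (1 − 1.0079167^−120) = $2,215.93.
Total interest on Offer 1 = 120 × $2,215.93 − $171,250 = $94,661.60.
Offer 2: monthly rate = 9.63%/12 = 0.0080250; payment = 171,250 × 0.0080250 / (1 − (1+0.0080250)^−60) = $3,607.46.
Total interest on Offer 2 = 60 × $3,607.46 − $171,250 = $45,197.60.
Offer 2 is lower by $49,464.00.

Offer 2 by $49,460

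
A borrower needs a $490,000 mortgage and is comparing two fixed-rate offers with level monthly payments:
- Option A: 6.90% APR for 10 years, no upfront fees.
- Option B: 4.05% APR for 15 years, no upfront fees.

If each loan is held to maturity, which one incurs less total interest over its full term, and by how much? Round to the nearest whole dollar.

Option B by $25,074

Option A: monthly rate = 6.9%/12 = 0.0057500; payment = 490,000 × 0.0057500 / (1 − (1+0.0057500)^−120) = $5,664.09.
Total interest on Option A = 120 × $5,664.09 − $490,000 = $189,690.80.
Option B: at 4.05% the monthly rate is 0.0033750, so the payment is 490,000 × 0.0033750 / (1 − 1.0033750^−180) = $3,636.76.
Total interest on Option B = 180 × $3,636.76 − $490,000 = $164,616.80.
Option B is lower by $25,074.00.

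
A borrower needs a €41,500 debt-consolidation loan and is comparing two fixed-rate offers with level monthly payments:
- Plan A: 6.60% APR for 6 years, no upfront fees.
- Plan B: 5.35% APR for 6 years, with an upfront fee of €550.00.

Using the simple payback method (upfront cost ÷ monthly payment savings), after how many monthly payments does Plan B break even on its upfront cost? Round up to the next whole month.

Plan A: at 6.60% the monthly rate is 0.0055000, so the payment is 41,500 × 0.0055000 / (1 − 1.0055000^−72) = €699.59.
Plan B: at 5.35% the monthly rate is 0.0044583, so the payment is 41,500 × 0.0044583 / (1 − 1.0044583^−72) = €675.11.
Monthly savings = €699.59 − €675.11 = €24.48.
Break-even = €550.00 / €24.48 = 22.47 → 23 months.

23 months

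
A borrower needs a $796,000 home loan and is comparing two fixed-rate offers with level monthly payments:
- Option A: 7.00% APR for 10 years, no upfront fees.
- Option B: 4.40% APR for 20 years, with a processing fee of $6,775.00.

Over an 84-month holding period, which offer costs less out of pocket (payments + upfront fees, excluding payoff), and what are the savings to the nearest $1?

Option B by $350,159

Option A: monthly rate = 7%/12 = 0.0058333; payment = 796,000 × 0.0058333 / (1 − (1+0.0058333)^−120) = $9,242.23.
Option B: at 4.40% the monthly rate is 0.0036667, so the payment is 796,000 × 0.0036667 / (1 − 1.0036667^−240) = $4,993.02.
Over 84 months: Option A costs 84 × $9,242.23 = $776,347.32; Option B costs 84 × $4,993.02 + $6,775.00 = $426,188.68.
Option B is cheaper by $776,347.32 − $426,188.68 = $350,158.64.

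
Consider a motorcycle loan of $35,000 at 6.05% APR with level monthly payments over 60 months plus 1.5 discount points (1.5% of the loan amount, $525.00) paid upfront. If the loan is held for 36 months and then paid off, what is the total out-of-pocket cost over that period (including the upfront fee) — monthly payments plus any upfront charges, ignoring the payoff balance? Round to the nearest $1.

At 6.05% the monthly rate is 0.0050417, so the payment is 35,000 × 0.0050417 / (1 − 1.0050417^−60) = $677.46.
Total outlay = 36 × $677.46 + $525.00 = $24,913.56.

$24,914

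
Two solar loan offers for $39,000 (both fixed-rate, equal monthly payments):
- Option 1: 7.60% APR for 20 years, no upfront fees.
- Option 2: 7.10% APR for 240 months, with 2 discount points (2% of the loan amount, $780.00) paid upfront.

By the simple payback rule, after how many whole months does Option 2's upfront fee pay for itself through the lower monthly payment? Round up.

Option 1: at 7.60% the monthly rate is 0.0063333, so the payment is 39,000 × 0.0063333 / (1 − 1.0063333^−240) = $316.57.
Option 2: monthly rate = 7.1%/12 = 0.0059167; payment = 39,000 × 0.0059167 / (1 − (1+0.0059167)^−240) = $304.71.
Monthly savings = $316.57 − $304.71 = $11.86.
Break-even = $780.00 / $11.86 = 65.77 → 66 months.

66 months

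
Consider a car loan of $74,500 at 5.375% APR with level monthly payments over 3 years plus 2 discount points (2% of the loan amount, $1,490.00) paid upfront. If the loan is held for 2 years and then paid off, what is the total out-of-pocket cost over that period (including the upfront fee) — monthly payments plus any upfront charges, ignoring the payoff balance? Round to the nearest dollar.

At 5.375% the monthly rate is 0.0044792, so the payment is 74,500 × 0.0044792 / (1 − 1.0044792^−36) = $2,245.40.
Total outlay = 24 × $2,245.40 + $1,490.00 = $55,379.60.

$55,380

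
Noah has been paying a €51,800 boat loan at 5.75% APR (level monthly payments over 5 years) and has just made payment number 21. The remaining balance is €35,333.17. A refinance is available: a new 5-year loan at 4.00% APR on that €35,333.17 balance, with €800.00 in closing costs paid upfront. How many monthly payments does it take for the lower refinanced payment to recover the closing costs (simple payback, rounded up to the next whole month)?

Current payment = 51,800 × 5.75%/12 / (1 − (1+0.0047917)^−60) = €995.43.
Refinanced payment = 35,333.17 × 0.0033333 / (1 − (1+0.0033333)^−60) = €650.71.
Monthly savings = €995.43 − €650.71 = €344.72.
Break-even = €800.00 / €344.72 = 2.32 → 3 months.

3 months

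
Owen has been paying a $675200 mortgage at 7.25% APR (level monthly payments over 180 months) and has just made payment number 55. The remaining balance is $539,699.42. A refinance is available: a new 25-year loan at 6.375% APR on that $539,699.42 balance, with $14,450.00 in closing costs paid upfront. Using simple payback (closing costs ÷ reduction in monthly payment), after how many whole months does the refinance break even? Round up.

6 months

Current payment = 675,200 × 7.25%/12 / (1 − (1+0.0060417)^−180) = $6,163.65.
Refinanced payment = 539,699.42 × 0.0053125 / (1 − (1+0.0053125)^−300) = $3,602.05.
Monthly savings = $6,163.65 − $3,602.05 = $2,561.60.
Break-even = $14,450.00 / $2,561.60 = 5.64 → 6 months.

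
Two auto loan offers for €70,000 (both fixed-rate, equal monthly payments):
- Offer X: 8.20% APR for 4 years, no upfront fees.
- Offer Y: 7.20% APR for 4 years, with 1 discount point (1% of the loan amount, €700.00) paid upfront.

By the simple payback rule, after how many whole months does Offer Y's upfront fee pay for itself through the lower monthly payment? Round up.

Offer X: at 8.20% the monthly rate is 0.0068333, so the payment is 70,000 × 0.0068333 / (1 − 1.0068333^−48) = €1,715.48.
Offer Y: monthly rate = 7.2%/12 = 0.0060000; payment = 70,000 × 0.0060000 / (1 − (1+0.0060000)^−48) = €1,682.74.
Monthly savings = €1,715.48 − €1,682.74 = €32.74.
Break-even = €700.00 / €32.74 = 21.38 → 22 months.

22 months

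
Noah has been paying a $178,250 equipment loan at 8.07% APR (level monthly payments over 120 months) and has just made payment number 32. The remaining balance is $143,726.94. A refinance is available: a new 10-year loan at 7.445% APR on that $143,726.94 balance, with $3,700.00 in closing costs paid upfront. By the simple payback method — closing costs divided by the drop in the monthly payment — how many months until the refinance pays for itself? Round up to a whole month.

Current payment = 178,250 × 8.07%/12 / (1 − (1+0.0067250)^−120) = $2,169.26.
Refinanced payment = 143,726.94 × 0.0062042 / (1 − (1+0.0062042)^−120) = $1,701.94.
Monthly savings = $2,169.26 − $1,701.94 = $467.32.
Break-even = $3,700.00 / $467.32 = 7.92 → 8 months.

8 months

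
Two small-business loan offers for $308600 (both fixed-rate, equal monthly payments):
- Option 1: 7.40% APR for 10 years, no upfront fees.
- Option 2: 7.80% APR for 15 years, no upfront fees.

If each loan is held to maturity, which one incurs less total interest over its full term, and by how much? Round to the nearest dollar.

Option 1 by $86,806

Option 1: at 7.40% the monthly rate is 0.0061667, so the payment is 308,600 × 0.0061667 / (1 − 1.0061667^−120) = $3,647.05.
Total interest on Option 1 = 120 × $3,647.05 − $308,600 = $129,046.00.
Option 2: at 7.80% the monthly rate is 0.0065000, so the payment is 308,600 × 0.0065000 / (1 − 1.0065000^−180) = $2,913.62.
Total interest on Option 2 = 180 × $2,913.62 − $308,600 = $215,851.60.
Option 1 is lower by $86,805.60.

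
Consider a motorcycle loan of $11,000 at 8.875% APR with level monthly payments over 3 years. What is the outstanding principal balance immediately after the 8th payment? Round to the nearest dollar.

$8,801

With monthly rate i = 8.875%/12 = 0.0073958, the balance after k of n payments is P · [(1+i)^n − (1+i)^k] / [(1+i)^n − 1].
(1+0.0073958)^36 = 1.30378329 and (1+0.0073958)^8 = 1.06072109, so the balance is 11,000 × (1.30378329 − 1.06072109) / (1.30378329 − 1) = $8,801.29.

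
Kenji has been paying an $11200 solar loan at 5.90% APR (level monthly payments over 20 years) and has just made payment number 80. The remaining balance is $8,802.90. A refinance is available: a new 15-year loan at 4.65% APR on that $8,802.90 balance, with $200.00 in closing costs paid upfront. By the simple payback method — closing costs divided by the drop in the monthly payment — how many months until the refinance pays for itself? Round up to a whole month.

Current payment = 11,200 × 5.9%/12 / (1 − (1+0.0049167)^−240) = $79.60.
Refinanced payment = 8,802.90 × 0.0038750 / (1 − (1+0.0038750)^−180) = $68.02.
Monthly savings = $79.60 − $68.02 = $11.58.
Break-even = $200.00 / $11.58 = 17.27 → 18 months.

18 months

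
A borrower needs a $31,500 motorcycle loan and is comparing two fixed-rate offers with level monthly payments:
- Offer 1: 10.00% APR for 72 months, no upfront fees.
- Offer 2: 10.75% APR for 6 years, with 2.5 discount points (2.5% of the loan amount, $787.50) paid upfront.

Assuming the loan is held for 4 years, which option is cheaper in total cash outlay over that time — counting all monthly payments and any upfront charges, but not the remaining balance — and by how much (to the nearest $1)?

Offer 1: at 10.00% the monthly rate is 0.0083333, so the payment is 31,500 × 0.0083333 / (1 − 1.0083333^−72) = $583.56.
Offer 2: at 10.75% the monthly rate is 0.0089583, so the payment is 31,500 × 0.0089583 / (1 − 1.0089583^−72) = $595.55.
Over 48 months: Offer 1 costs 48 × $583.56 = $28,010.88; Offer 2 costs 48 × $595.55 + $787.50 = $29,373.90.
Offer 1 is cheaper by $29,373.90 − $28,010.88 = $1,363.02.

Offer 1 by $1,363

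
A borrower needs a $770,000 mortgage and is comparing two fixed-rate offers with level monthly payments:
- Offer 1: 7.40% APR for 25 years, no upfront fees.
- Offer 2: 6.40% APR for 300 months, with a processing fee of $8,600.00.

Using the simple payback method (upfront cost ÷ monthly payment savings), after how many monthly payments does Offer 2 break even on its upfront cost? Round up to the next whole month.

Offer 1: at 7.40% the monthly rate is 0.0061667, so the payment is 770,000 × 0.0061667 / (1 − 1.0061667^−300) = $5,640.24.
Offer 2: at 6.40% the monthly rate is 0.0053333, so the payment is 770,000 × 0.0053333 / (1 − 1.0053333^−300) = $5,151.08.
Monthly savings = $5,640.24 − $5,151.08 = $489.16.
Break-even = $8,600.00 / $489.16 = 17.58 → 18 months.

18 months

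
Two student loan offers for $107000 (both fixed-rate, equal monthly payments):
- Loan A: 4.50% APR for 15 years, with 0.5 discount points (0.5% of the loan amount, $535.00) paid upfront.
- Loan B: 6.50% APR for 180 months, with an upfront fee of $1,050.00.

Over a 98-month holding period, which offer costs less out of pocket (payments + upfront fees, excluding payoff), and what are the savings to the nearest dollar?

Loan A by $11,642

Loan A: monthly rate = 4.5%/12 = 0.0037500; payment = 107,000 × 0.0037500 / (1 − (1+0.0037500)^−180) = $818.54.
Loan B: monthly rate = 6.5%/12 = 0.0054167; payment = 107,000 × 0.0054167 / (1 − (1+0.0054167)^−180) = $932.08.
Over 98 months: Loan A costs 98 × $818.54 + $535.00 = $80,751.92; Loan B costs 98 × $932.08 + $1,050.00 = $92,393.84.
Loan A is cheaper by $92,393.84 − $80,751.92 = $11,641.92.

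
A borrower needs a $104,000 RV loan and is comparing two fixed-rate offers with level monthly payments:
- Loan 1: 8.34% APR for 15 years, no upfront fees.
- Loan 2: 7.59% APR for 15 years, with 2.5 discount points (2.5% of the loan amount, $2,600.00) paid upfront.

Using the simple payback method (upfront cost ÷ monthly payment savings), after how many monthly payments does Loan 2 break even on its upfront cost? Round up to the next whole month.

58 months

Loan 1: at 8.34% the monthly rate is 0.0069500, so the payment is 104,000 × 0.0069500 / (1 − 1.0069500^−180) = $1,014.40.
Loan 2: at 7.59% the monthly rate is 0.0063250, so the payment is 104,000 × 0.0063250 / (1 − 1.0063250^−180) = $969.42.
Monthly savings = $1,014.40 − $969.42 = $44.98.
Break-even = $2,600.00 / $44.98 = 57.80 → 58 months.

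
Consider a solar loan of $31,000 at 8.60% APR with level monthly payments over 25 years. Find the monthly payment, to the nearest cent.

Monthly rate = 8.6%/12 = 0.0071667; payment = 31,000 × 0.0071667 / (1 − (1+0.0071667)^−300) = $251.71.

$251.71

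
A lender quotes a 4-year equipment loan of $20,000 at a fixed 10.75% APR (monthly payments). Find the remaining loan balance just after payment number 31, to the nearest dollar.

$8,079

With monthly rate i = 10.75%/12 = 0.0089583, the balance after k of n payments is P · [(1+i)^n − (1+i)^k] / [(1+i)^n − 1].
(1+0.0089583)^48 = 1.53431708 and (1+0.0089583)^31 = 1.31846979, so the balance is 20,000 × (1.53431708 − 1.31846979) / (1.53431708 − 1) = $8,079.37.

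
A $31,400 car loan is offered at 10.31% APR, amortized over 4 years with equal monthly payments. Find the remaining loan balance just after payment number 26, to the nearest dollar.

$15,996

With monthly rate i = 10.31%/12 = 0.0085917, the balance after k of n payments is P · [(1+i)^n − (1+i)^k] / [(1+i)^n − 1].
(1+0.0085917)^48 = 1.50778017 and (1+0.0085917)^26 = 1.24910735, so the balance is 31,400 × (1.50778017 − 1.24910735) / (1.50778017 − 1) = $15,995.75.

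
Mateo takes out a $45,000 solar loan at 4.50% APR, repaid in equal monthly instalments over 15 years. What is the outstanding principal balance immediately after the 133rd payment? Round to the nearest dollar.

$14,809

With monthly rate i = 4.5%/12 = 0.0037500, the balance after k of n payments is P · [(1+i)^n − (1+i)^k] / [(1+i)^n − 1].
(1+0.0037500)^180 = 1.96155501 and (1+0.0037500)^133 = 1.64512633, so the balance is 45,000 × (1.96155501 − 1.64512633) / (1.96155501 − 1) = $14,808.61.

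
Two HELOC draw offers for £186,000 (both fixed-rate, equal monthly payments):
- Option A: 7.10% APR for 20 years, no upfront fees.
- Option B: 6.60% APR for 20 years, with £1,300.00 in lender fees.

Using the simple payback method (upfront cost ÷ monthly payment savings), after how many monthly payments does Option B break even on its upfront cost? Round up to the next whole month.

Option A: at 7.10% the monthly rate is 0.0059167, so the payment is 186,000 × 0.0059167 / (1 − 1.0059167^−240) = £1,453.24.
Option B: monthly rate = 6.6%/12 = 0.0055000; payment = 186,000 × 0.0055000 / (1 − (1+0.0055000)^−240) = £1,397.74.
Monthly savings = £1,453.24 − £1,397.74 = £55.50.
Break-even = £1,300.00 / £55.50 = 23.42 → 24 months.

24 months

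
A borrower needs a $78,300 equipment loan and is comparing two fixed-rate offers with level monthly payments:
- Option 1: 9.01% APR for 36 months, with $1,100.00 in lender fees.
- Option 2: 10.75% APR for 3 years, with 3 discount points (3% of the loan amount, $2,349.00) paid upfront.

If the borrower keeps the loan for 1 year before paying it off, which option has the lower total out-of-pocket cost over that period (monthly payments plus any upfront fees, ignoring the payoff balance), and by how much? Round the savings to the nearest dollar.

Option 1: monthly rate = 9.01%/12 = 0.0075083; payment = 78,300 × 0.0075083 / (1 − (1+0.0075083)^−36) = $2,490.28.
Option 2: monthly rate = 10.75%/12 = 0.0089583; payment = 78,300 × 0.0089583 / (1 − (1+0.0089583)^−36) = $2,554.18.
Over 12 months: Option 1 costs 12 × $2,490.28 + $1,100.00 = $30,983.36; Option 2 costs 12 × $2,554.18 + $2,349.00 = $32,999.16.
Option 1 is cheaper by $32,999.16 − $30,983.36 = $2,015.80.

Option 1 by $2,016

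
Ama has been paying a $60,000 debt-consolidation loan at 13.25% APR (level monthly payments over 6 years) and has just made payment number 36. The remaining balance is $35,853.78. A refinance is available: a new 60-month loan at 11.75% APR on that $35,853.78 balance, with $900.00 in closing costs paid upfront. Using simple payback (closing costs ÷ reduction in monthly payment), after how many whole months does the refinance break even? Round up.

3 months

Current payment = 60,000 × 13.25%/12 / (1 − (1+0.0110417)^−72) = $1,212.38.
Refinanced payment = 35,853.78 × 0.0097917 / (1 − (1+0.0097917)^−60) = $793.03.
Monthly savings = $1,212.38 − $793.03 = $419.35.
Break-even = $900.00 / $419.35 = 2.15 → 3 months.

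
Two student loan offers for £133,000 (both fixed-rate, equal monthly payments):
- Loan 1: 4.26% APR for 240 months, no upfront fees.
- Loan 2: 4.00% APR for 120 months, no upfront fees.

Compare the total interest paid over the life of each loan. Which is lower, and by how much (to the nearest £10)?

Loan 1: at 4.26% the monthly rate is 0.0035500, so the payment is 133,000 × 0.0035500 / (1 − 1.0035500^−240) = £824.29.
Total interest on Loan 1 = 240 × £824.29 − £133,000 = £64,829.60.
Loan 2: at 4.00% the monthly rate is 0.0033333, so the payment is 133,000 × 0.0033333 / (1 − 1.0033333^−120) = £1,346.56.
Total interest on Loan 2 = 120 × £1,346.56 − £133,000 = £28,587.20.
Loan 2 is lower by £36,242.40.

Loan 2 by £36,240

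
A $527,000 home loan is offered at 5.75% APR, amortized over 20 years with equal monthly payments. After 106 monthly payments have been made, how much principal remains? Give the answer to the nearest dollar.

$365,234

With monthly rate i = 5.75%/12 = 0.0047917, the balance after k of n payments is P · [(1+i)^n − (1+i)^k] / [(1+i)^n − 1].
(1+0.0047917)^240 = 3.14953103 and (1+0.0047917)^106 = 1.65981086, so the balance is 527,000 × (3.14953103 − 1.65981086) / (3.14953103 − 1) = $365,234.33.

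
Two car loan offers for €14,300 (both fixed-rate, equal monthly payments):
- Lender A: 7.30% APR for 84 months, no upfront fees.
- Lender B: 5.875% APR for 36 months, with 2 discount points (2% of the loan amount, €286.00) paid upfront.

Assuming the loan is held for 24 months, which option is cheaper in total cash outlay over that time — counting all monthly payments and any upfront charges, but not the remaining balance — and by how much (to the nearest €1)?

Lender A by €5,477

Lender A: at 7.30% the monthly rate is 0.0060833, so the payment is 14,300 × 0.0060833 / (1 − 1.0060833^−84) = €217.93.
Lender B: at 5.875% the monthly rate is 0.0048958, so the payment is 14,300 × 0.0048958 / (1 − 1.0048958^−36) = €434.22.
Over 24 months: Lender A costs 24 × €217.93 = €5,230.32; Lender B costs 24 × €434.22 + €286.00 = €10,707.28.
Lender A is cheaper by €10,707.28 − €5,230.32 = €5,476.96.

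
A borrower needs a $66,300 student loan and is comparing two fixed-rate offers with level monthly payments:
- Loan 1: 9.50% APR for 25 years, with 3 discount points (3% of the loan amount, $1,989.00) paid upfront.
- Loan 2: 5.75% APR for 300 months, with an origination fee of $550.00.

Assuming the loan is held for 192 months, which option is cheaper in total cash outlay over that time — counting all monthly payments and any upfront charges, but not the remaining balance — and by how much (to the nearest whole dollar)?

Loan 1: at 9.50% the monthly rate is 0.0079167, so the payment is 66,300 × 0.0079167 / (1 − 1.0079167^−300) = $579.26.
Loan 2: monthly rate = 5.75%/12 = 0.0047917; payment = 66,300 × 0.0047917 / (1 − (1+0.0047917)^−300) = $417.10.
Over 192 months: Loan 1 costs 192 × $579.26 + $1,989.00 = $113,206.92; Loan 2 costs 192 × $417.10 + $550.00 = $80,633.20.
Loan 2 is cheaper by $113,206.92 − $80,633.20 = $32,573.72.

Loan 2 by $32,574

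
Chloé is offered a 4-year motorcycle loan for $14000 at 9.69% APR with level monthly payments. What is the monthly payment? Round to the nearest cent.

$353.00

At 9.69% the monthly rate is 0.0080750, so the payment is 14,000 × 0.0080750 / (1 − 1.0080750^−48) = $353.00.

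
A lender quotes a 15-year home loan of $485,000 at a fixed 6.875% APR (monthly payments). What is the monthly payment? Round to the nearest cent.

$4,325.49

Monthly rate = 6.875%/12 = 0.0057292; payment = 485,000 × 0.0057292 / (1 − (1+0.0057292)^−180) = $4,325.49.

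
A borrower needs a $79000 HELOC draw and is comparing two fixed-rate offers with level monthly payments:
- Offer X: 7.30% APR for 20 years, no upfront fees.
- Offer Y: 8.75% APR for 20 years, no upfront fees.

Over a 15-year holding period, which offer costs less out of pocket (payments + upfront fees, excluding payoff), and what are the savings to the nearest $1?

Offer X: monthly rate = 7.3%/12 = 0.0060833; payment = 79,000 × 0.0060833 / (1 − (1+0.0060833)^−240) = $626.79.
Offer Y: at 8.75% the monthly rate is 0.0072917, so the payment is 79,000 × 0.0072917 / (1 − 1.0072917^−240) = $698.13.
Over 180 months: Offer X costs 180 × $626.79 = $112,822.20; Offer Y costs 180 × $698.13 = $125,663.40.
Offer X is cheaper by $125,663.40 − $112,822.20 = $12,841.20.

Offer X by $12,841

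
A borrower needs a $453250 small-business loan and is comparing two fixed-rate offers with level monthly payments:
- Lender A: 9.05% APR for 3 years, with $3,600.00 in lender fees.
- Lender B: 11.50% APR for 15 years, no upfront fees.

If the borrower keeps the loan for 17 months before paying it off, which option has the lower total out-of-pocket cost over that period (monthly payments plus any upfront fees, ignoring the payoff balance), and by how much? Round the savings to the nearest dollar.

Lender B by $158,792

Lender A: at 9.05% the monthly rate is 0.0075417, so the payment is 453,250 × 0.0075417 / (1 − 1.0075417^−36) = $14,423.78.
Lender B: monthly rate = 11.5%/12 = 0.0095833; payment = 453,250 × 0.0095833 / (1 − (1+0.0095833)^−180) = $5,294.82.
Over 17 months: Lender A costs 17 × $14,423.78 + $3,600.00 = $248,804.26; Lender B costs 17 × $5,294.82 = $90,011.94.
Lender B is cheaper by $248,804.26 − $90,011.94 = $158,792.32.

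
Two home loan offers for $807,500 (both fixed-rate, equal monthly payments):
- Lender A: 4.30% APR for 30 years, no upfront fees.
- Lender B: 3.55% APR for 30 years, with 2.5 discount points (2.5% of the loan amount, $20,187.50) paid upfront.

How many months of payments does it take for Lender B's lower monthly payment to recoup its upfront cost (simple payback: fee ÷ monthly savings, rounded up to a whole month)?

59 months

Lender A: monthly rate = 4.3%/12 = 0.0035833; payment = 807,500 × 0.0035833 / (1 − (1+0.0035833)^−360) = $3,996.09.
Lender B: at 3.55% the monthly rate is 0.0029583, so the payment is 807,500 × 0.0029583 / (1 − 1.0029583^−360) = $3,648.61.
Monthly savings = $3,996.09 − $3,648.61 = $347.48.
Break-even = $20,187.50 / $347.48 = 58.10 → 59 months.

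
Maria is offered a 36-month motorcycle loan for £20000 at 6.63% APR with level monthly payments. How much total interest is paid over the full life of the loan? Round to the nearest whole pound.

£2,110

At 6.63% the monthly rate is 0.0055250, so the payment is 20,000 × 0.0055250 / (1 − 1.0055250^−36) = £614.16.
Total paid = 36 × £614.16 = £22,109.76; interest = £22,109.76 − £20,000 = £2,109.76.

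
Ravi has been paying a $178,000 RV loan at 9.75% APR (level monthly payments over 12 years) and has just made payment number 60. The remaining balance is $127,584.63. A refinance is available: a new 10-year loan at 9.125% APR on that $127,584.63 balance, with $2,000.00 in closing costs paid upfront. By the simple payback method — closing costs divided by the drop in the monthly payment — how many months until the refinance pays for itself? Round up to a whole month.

5 months

Current payment = 178,000 × 9.75%/12 / (1 − (1+0.0081250)^−144) = $2,101.61.
Refinanced payment = 127,584.63 × 0.0076042 / (1 − (1+0.0076042)^−120) = $1,624.83.
Monthly savings = $2,101.61 − $1,624.83 = $476.78.
Break-even = $2,000.00 / $476.78 = 4.19 → 5 months.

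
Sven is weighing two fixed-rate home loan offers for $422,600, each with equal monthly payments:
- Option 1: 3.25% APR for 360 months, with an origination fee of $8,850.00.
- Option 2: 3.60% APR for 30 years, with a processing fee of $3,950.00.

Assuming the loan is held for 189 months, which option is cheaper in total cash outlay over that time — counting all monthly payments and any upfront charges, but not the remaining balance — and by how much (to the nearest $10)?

Option 1 by $10,630

Option 1: at 3.25% the monthly rate is 0.0027083, so the payment is 422,600 × 0.0027083 / (1 − 1.0027083^−360) = $1,839.18.
Option 2: at 3.60% the monthly rate is 0.0030000, so the payment is 422,600 × 0.0030000 / (1 − 1.0030000^−360) = $1,921.33.
Over 189 months: Option 1 costs 189 × $1,839.18 + $8,850.00 = $356,455.02; Option 2 costs 189 × $1,921.33 + $3,950.00 = $367,081.37.
Option 1 is cheaper by $367,081.37 − $356,455.02 = $10,626.35.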